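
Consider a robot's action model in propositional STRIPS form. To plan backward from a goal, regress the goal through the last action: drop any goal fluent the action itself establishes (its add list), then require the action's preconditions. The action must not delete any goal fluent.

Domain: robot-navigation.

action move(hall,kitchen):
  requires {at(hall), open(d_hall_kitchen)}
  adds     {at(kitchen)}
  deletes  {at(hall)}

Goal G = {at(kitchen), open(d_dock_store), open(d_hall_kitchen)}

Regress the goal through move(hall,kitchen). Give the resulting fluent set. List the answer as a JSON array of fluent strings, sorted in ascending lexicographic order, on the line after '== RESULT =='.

Compute (G \ add) ∪ pre:
  G ∩ del = {}  (empty — regression defined)
  G \ add = {at(kitchen), open(d_dock_store), open(d_hall_kitchen)} \ {at(kitchen)} = {open(d_dock_store), open(d_hall_kitchen)}
  ∪ pre   = {open(d_dock_store), open(d_hall_kitchen)} ∪ {at(hall), open(d_hall_kitchen)}
          = {at(hall), open(d_dock_store), open(d_hall_kitchen)}

== RESULT ==
["at(hall)", "open(d_dock_store)", "open(d_hall_kitchen)"]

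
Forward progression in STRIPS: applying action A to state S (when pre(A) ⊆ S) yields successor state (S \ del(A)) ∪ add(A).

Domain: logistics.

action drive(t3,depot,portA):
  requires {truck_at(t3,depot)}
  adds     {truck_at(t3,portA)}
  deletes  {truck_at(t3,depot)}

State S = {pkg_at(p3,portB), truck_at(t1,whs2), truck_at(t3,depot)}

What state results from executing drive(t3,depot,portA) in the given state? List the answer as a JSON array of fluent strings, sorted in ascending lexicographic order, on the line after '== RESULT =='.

Progress:
  pre ⊆ S: {truck_at(t3,depot)} ⊆ S  — applicable
  S \ del = {pkg_at(p3,portB), truck_at(t1,whs2)}
  ∪ add   = {pkg_at(p3,portB), truck_at(t1,whs2), truck_at(t3,portA)}

== RESULT ==
["pkg_at(p3,portB)", "truck_at(t1,whs2)", "truck_at(t3,portA)"]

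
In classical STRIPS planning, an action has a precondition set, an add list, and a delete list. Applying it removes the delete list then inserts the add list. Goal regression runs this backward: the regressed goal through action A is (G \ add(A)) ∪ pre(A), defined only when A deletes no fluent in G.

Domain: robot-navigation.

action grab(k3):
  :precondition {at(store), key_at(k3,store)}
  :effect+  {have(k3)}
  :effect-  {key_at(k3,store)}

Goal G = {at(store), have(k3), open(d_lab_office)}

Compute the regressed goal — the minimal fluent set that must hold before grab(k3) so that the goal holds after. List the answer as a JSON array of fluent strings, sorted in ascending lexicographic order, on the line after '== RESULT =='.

Compute (G \ add) ∪ pre:
  G ∩ del = {}  (empty — regression defined)
  G \ add = {at(store), have(k3), open(d_lab_office)} \ {have(k3)} = {at(store), open(d_lab_office)}
  ∪ pre   = {at(store), open(d_lab_office)} ∪ {at(store), key_at(k3,store)}
          = {at(store), key_at(k3,store), open(d_lab_office)}

== RESULT ==
["at(store)", "key_at(k3,store)", "open(d_lab_office)"]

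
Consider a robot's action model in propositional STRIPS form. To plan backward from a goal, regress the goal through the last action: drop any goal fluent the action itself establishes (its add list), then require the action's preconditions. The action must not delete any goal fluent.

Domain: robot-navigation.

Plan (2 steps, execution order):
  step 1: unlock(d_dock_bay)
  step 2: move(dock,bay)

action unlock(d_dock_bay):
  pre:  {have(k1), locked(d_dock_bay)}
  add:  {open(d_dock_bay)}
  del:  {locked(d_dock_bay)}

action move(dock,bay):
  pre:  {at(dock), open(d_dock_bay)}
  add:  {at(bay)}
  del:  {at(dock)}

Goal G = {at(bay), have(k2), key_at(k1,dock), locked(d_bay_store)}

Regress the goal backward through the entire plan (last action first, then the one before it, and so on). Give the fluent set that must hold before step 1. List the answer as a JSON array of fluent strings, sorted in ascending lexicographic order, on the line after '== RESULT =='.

Work backward from the goal:
  through step 2 (move(dock,bay)): drop {at(bay)}, keep {have(k2), key_at(k1,dock), locked(d_bay_store)}, require {at(dock), open(d_dock_bay)}
    → {at(dock), have(k2), key_at(k1,dock), locked(d_bay_store), open(d_dock_bay)}
  through step 1 (unlock(d_dock_bay)): drop {open(d_dock_bay)}, keep {at(dock), have(k2), key_at(k1,dock), locked(d_bay_store)}, require {have(k1), locked(d_dock_bay)}
    → {at(dock), have(k1), have(k2), key_at(k1,dock), locked(d_bay_store), locked(d_dock_bay)}

== RESULT ==
["at(dock)", "have(k1)", "have(k2)", "key_at(k1,dock)", "locked(d_bay_store)", "locked(d_dock_bay)"]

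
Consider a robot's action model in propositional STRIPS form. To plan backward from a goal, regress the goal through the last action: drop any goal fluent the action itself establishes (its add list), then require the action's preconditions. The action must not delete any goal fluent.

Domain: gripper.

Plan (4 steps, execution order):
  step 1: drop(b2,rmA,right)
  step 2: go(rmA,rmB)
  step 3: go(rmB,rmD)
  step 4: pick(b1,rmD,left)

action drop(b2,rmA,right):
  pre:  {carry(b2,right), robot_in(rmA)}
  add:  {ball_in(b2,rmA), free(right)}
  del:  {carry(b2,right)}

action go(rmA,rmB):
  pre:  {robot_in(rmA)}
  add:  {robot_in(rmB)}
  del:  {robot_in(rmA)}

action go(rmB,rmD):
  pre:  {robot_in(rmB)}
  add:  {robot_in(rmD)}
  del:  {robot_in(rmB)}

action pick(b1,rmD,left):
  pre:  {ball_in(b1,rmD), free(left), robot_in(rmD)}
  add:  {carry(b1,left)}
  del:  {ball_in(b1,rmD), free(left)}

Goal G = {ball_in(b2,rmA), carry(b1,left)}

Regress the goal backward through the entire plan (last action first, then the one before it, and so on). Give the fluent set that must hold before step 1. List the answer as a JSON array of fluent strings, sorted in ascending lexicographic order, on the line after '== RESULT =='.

Work backward from the goal:
  through step 4 (pick(b1,rmD,left)): drop {carry(b1,left)}, keep {ball_in(b2,rmA)}, require {ball_in(b1,rmD), free(left), robot_in(rmD)}
    → {ball_in(b1,rmD), ball_in(b2,rmA), free(left), robot_in(rmD)}
  through step 3 (go(rmB,rmD)): drop {robot_in(rmD)}, keep {ball_in(b1,rmD), ball_in(b2,rmA), free(left)}, require {robot_in(rmB)}
    → {ball_in(b1,rmD), ball_in(b2,rmA), free(left), robot_in(rmB)}
  through step 2 (go(rmA,rmB)): drop {robot_in(rmB)}, keep {ball_in(b1,rmD), ball_in(b2,rmA), free(left)}, require {robot_in(rmA)}
    → {ball_in(b1,rmD), ball_in(b2,rmA), free(left), robot_in(rmA)}
  through step 1 (drop(b2,rmA,right)): drop {ball_in(b2,rmA)}, keep {ball_in(b1,rmD), free(left), robot_in(rmA)}, require {carry(b2,right), robot_in(rmA)}
    → {ball_in(b1,rmD), carry(b2,right), free(left), robot_in(rmA)}

== RESULT ==
["ball_in(b1,rmD)", "carry(b2,right)", "free(left)", "robot_in(rmA)"]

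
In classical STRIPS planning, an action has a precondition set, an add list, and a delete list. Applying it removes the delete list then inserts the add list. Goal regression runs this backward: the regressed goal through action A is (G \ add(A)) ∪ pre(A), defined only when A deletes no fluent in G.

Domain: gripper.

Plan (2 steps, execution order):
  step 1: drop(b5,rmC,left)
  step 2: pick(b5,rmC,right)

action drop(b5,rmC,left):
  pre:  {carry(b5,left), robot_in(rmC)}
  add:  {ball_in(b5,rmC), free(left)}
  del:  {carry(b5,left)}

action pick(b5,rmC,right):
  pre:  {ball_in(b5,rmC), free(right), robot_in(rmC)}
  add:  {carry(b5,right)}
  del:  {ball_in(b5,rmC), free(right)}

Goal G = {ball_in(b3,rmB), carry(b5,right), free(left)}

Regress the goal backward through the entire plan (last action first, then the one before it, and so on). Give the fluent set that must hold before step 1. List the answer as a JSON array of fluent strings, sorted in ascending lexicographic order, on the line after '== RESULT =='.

Work backward from the goal:
  through step 2 (pick(b5,rmC,right)): drop {carry(b5,right)}, keep {ball_in(b3,rmB), free(left)}, require {ball_in(b5,rmC), free(right), robot_in(rmC)}
    → {ball_in(b3,rmB), ball_in(b5,rmC), free(left), free(right), robot_in(rmC)}
  through step 1 (drop(b5,rmC,left)): drop {ball_in(b5,rmC), free(left)}, keep {ball_in(b3,rmB), free(right), robot_in(rmC)}, require {carry(b5,left), robot_in(rmC)}
    → {ball_in(b3,rmB), carry(b5,left), free(right), robot_in(rmC)}

== RESULT ==
["ball_in(b3,rmB)", "carry(b5,left)", "free(right)", "robot_in(rmC)"]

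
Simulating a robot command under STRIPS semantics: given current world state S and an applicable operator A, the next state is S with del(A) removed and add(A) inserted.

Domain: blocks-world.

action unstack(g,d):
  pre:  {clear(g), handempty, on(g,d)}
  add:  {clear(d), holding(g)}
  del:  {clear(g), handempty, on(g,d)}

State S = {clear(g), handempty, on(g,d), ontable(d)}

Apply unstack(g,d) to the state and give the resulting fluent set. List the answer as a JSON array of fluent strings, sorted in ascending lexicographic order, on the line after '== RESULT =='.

Progress:
  pre ⊆ S: {clear(g), handempty, on(g,d)} ⊆ S  — applicable
  S \ del = {ontable(d)}
  ∪ add   = {clear(d), holding(g), ontable(d)}

== RESULT ==
["clear(d)", "holding(g)", "ontable(d)"]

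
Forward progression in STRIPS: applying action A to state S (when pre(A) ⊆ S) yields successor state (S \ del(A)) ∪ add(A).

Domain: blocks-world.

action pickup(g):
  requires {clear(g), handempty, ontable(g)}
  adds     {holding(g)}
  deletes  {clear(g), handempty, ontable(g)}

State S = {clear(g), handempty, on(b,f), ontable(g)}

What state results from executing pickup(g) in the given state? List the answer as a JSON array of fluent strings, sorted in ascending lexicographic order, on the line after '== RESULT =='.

Compute (S \ del) ∪ add:
  pre ⊆ S: {clear(g), handempty, ontable(g)} ⊆ S  — applicable
  S \ del = {on(b,f)}
  ∪ add   = {holding(g), on(b,f)}

== RESULT ==
["holding(g)", "on(b,f)"]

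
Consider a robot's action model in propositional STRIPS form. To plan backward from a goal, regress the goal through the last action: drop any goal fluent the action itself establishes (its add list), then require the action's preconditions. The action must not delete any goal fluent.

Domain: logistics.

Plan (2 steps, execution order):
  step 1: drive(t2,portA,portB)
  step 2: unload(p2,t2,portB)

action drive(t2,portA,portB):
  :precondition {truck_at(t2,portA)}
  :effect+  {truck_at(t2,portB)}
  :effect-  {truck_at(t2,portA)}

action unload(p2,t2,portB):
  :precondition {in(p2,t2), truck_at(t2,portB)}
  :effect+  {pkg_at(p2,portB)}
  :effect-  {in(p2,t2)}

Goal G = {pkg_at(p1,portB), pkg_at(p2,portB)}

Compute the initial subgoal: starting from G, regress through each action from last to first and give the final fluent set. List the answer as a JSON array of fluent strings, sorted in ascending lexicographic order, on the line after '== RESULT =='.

Work backward from the goal:
  through step 2 (unload(p2,t2,portB)): drop {pkg_at(p2,portB)}, keep {pkg_at(p1,portB)}, require {in(p2,t2), truck_at(t2,portB)}
    → {in(p2,t2), pkg_at(p1,portB), truck_at(t2,portB)}
  through step 1 (drive(t2,portA,portB)): drop {truck_at(t2,portB)}, keep {in(p2,t2), pkg_at(p1,portB)}, require {truck_at(t2,portA)}
    → {in(p2,t2), pkg_at(p1,portB), truck_at(t2,portA)}

== RESULT ==
["in(p2,t2)", "pkg_at(p1,portB)", "truck_at(t2,portA)"]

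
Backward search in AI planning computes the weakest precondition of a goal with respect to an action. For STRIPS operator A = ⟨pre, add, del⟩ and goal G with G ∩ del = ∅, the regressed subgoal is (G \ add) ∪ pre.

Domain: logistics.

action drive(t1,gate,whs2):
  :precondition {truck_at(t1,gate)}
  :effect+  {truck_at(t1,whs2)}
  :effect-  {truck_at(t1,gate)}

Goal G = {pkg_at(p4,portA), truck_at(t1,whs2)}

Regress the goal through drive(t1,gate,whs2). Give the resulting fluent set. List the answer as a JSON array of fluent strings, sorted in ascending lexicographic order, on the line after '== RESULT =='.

Compute (G \ add) ∪ pre:
  G ∩ del = {}  (empty — regression defined)
  G \ add = {pkg_at(p4,portA), truck_at(t1,whs2)} \ {truck_at(t1,whs2)} = {pkg_at(p4,portA)}
  ∪ pre   = {pkg_at(p4,portA)} ∪ {truck_at(t1,gate)}
          = {pkg_at(p4,portA), truck_at(t1,gate)}

== RESULT ==
["pkg_at(p4,portA)", "truck_at(t1,gate)"]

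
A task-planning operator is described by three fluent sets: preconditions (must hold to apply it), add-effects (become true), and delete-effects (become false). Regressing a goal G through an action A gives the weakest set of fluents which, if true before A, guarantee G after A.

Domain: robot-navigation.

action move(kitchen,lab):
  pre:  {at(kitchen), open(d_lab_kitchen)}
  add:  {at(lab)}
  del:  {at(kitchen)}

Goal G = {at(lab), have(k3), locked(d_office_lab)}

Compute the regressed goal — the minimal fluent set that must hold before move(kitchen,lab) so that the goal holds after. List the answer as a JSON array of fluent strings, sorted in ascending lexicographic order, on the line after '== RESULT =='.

Compute (G \ add) ∪ pre:
  G ∩ del = {}  (empty — regression defined)
  G \ add = {at(lab), have(k3), locked(d_office_lab)} \ {at(lab)} = {have(k3), locked(d_office_lab)}
  ∪ pre   = {have(k3), locked(d_office_lab)} ∪ {at(kitchen), open(d_lab_kitchen)}
          = {at(kitchen), have(k3), locked(d_office_lab), open(d_lab_kitchen)}

== RESULT ==
["at(kitchen)", "have(k3)", "locked(d_office_lab)", "open(d_lab_kitchen)"]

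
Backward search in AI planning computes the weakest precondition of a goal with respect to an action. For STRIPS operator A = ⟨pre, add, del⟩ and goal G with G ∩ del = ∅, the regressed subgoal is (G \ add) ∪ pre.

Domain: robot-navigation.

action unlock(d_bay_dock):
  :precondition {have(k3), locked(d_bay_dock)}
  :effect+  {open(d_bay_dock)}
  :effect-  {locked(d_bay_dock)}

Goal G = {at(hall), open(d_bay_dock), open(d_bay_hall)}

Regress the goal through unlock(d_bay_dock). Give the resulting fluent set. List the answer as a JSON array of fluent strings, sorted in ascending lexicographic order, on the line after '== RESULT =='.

Regress:
  G ∩ del = {}  (empty — regression defined)
  G \ add = {at(hall), open(d_bay_dock), open(d_bay_hall)} \ {open(d_bay_dock)} = {at(hall), open(d_bay_hall)}
  ∪ pre   = {at(hall), open(d_bay_hall)} ∪ {have(k3), locked(d_bay_dock)}
          = {at(hall), have(k3), locked(d_bay_dock), open(d_bay_hall)}

== RESULT ==
["at(hall)", "have(k3)", "locked(d_bay_dock)", "open(d_bay_hall)"]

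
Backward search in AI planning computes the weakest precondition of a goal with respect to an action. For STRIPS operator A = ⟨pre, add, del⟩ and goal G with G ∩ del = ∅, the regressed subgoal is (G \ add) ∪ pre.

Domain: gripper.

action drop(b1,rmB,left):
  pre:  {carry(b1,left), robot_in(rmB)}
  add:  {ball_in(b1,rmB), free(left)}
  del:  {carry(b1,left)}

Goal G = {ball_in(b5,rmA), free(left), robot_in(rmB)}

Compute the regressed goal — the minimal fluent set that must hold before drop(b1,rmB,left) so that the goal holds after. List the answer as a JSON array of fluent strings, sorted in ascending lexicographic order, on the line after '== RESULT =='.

Regress:
  G ∩ del = {}  (empty — regression defined)
  G \ add = {ball_in(b5,rmA), free(left), robot_in(rmB)} \ {ball_in(b1,rmB), free(left)} = {ball_in(b5,rmA), robot_in(rmB)}
  ∪ pre   = {ball_in(b5,rmA), robot_in(rmB)} ∪ {carry(b1,left), robot_in(rmB)}
          = {ball_in(b5,rmA), carry(b1,left), robot_in(rmB)}

== RESULT ==
["ball_in(b5,rmA)", "carry(b1,left)", "robot_in(rmB)"]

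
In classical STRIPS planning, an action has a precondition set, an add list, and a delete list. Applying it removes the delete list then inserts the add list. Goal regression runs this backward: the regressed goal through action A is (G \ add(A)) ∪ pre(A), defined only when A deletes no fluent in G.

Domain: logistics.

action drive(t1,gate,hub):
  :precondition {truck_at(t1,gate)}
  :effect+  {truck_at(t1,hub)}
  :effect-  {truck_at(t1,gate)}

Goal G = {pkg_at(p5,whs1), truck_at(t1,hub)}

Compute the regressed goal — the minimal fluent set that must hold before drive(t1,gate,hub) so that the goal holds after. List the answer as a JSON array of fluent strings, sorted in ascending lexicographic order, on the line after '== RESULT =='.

Regress:
  G ∩ del = {}  (empty — regression defined)
  G \ add = {pkg_at(p5,whs1), truck_at(t1,hub)} \ {truck_at(t1,hub)} = {pkg_at(p5,whs1)}
  ∪ pre   = {pkg_at(p5,whs1)} ∪ {truck_at(t1,gate)}
          = {pkg_at(p5,whs1), truck_at(t1,gate)}

== RESULT ==
["pkg_at(p5,whs1)", "truck_at(t1,gate)"]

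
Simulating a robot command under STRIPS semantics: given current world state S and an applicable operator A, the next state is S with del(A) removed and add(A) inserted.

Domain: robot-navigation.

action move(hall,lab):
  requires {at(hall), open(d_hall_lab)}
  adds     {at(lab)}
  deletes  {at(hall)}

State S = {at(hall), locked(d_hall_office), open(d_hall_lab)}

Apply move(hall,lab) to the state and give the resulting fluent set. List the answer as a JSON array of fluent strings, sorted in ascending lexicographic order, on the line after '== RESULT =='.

Compute (S \ del) ∪ add:
  pre ⊆ S: {at(hall), open(d_hall_lab)} ⊆ S  — applicable
  S \ del = {locked(d_hall_office), open(d_hall_lab)}
  ∪ add   = {at(lab), locked(d_hall_office), open(d_hall_lab)}

== RESULT ==
["at(lab)", "locked(d_hall_office)", "open(d_hall_lab)"]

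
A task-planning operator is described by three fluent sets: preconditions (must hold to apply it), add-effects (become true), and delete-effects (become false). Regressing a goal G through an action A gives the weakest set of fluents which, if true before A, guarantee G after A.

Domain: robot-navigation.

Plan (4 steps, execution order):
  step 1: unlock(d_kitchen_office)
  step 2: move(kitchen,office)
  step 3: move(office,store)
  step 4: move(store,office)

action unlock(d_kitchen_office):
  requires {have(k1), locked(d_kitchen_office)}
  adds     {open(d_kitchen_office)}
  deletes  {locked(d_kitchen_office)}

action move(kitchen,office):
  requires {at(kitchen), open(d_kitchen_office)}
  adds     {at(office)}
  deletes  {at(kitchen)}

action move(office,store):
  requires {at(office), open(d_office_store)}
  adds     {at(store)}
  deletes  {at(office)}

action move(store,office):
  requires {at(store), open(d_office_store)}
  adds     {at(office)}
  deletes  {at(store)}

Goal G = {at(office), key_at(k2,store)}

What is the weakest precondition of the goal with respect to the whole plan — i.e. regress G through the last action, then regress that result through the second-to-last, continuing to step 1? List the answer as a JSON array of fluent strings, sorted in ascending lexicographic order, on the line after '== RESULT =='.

Work backward from the goal:
  through step 4 (move(store,office)): drop {at(office)}, keep {key_at(k2,store)}, require {at(store), open(d_office_store)}
    → {at(store), key_at(k2,store), open(d_office_store)}
  through step 3 (move(office,store)): drop {at(store)}, keep {key_at(k2,store), open(d_office_store)}, require {at(office), open(d_office_store)}
    → {at(office), key_at(k2,store), open(d_office_store)}
  through step 2 (move(kitchen,office)): drop {at(office)}, keep {key_at(k2,store), open(d_office_store)}, require {at(kitchen), open(d_kitchen_office)}
    → {at(kitchen), key_at(k2,store), open(d_kitchen_office), open(d_office_store)}
  through step 1 (unlock(d_kitchen_office)): drop {open(d_kitchen_office)}, keep {at(kitchen), key_at(k2,store), open(d_office_store)}, require {have(k1), locked(d_kitchen_office)}
    → {at(kitchen), have(k1), key_at(k2,store), locked(d_kitchen_office), open(d_office_store)}

== RESULT ==
["at(kitchen)", "have(k1)", "key_at(k2,store)", "locked(d_kitchen_office)", "open(d_office_store)"]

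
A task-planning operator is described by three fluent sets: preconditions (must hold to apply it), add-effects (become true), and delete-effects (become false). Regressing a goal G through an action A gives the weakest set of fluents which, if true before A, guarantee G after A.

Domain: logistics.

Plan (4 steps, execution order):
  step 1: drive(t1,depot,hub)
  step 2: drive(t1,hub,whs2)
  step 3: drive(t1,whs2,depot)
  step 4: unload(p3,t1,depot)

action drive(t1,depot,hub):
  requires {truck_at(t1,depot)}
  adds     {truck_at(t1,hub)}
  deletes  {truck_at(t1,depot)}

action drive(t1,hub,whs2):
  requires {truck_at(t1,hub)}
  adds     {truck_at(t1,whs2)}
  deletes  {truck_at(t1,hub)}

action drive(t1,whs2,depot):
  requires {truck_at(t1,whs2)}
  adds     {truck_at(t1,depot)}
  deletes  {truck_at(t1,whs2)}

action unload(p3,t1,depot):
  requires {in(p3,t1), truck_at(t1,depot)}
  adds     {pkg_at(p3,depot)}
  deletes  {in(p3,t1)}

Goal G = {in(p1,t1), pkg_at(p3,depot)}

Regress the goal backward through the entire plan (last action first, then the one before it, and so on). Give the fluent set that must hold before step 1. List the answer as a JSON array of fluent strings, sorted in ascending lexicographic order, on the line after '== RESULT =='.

Work backward from the goal:
  through step 4 (unload(p3,t1,depot)): drop {pkg_at(p3,depot)}, keep {in(p1,t1)}, require {in(p3,t1), truck_at(t1,depot)}
    → {in(p1,t1), in(p3,t1), truck_at(t1,depot)}
  through step 3 (drive(t1,whs2,depot)): drop {truck_at(t1,depot)}, keep {in(p1,t1), in(p3,t1)}, require {truck_at(t1,whs2)}
    → {in(p1,t1), in(p3,t1), truck_at(t1,whs2)}
  through step 2 (drive(t1,hub,whs2)): drop {truck_at(t1,whs2)}, keep {in(p1,t1), in(p3,t1)}, require {truck_at(t1,hub)}
    → {in(p1,t1), in(p3,t1), truck_at(t1,hub)}
  through step 1 (drive(t1,depot,hub)): drop {truck_at(t1,hub)}, keep {in(p1,t1), in(p3,t1)}, require {truck_at(t1,depot)}
    → {in(p1,t1), in(p3,t1), truck_at(t1,depot)}

== RESULT ==
["in(p1,t1)", "in(p3,t1)", "truck_at(t1,depot)"]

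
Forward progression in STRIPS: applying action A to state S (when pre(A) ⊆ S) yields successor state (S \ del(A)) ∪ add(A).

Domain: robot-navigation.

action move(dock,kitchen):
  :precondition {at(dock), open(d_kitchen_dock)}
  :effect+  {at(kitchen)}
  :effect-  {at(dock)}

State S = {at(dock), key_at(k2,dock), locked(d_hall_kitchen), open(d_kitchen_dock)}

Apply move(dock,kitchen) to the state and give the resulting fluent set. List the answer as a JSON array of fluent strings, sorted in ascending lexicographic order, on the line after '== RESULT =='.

Compute (S \ del) ∪ add:
  pre ⊆ S: {at(dock), open(d_kitchen_dock)} ⊆ S  — applicable
  S \ del = {key_at(k2,dock), locked(d_hall_kitchen), open(d_kitchen_dock)}
  ∪ add   = {at(kitchen), key_at(k2,dock), locked(d_hall_kitchen), open(d_kitchen_dock)}

== RESULT ==
["at(kitchen)", "key_at(k2,dock)", "locked(d_hall_kitchen)", "open(d_kitchen_dock)"]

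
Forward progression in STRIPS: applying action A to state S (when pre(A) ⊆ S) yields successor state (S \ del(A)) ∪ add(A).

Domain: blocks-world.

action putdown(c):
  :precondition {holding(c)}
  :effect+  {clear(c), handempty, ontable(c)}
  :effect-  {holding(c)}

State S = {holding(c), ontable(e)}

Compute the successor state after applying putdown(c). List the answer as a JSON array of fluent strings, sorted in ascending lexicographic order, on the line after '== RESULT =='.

Compute (S \ del) ∪ add:
  pre ⊆ S: {holding(c)} ⊆ S  — applicable
  S \ del = {ontable(e)}
  ∪ add   = {clear(c), handempty, ontable(c), ontable(e)}

== RESULT ==
["clear(c)", "handempty", "ontable(c)", "ontable(e)"]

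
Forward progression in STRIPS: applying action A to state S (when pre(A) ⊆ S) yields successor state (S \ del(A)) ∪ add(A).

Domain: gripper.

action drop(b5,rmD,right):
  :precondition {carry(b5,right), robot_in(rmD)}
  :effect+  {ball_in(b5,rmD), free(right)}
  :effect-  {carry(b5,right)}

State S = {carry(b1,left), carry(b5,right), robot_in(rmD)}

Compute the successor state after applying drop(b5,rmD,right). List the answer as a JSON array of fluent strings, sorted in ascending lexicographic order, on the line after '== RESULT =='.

Progress:
  pre ⊆ S: {carry(b5,right), robot_in(rmD)} ⊆ S  — applicable
  S \ del = {carry(b1,left), robot_in(rmD)}
  ∪ add   = {ball_in(b5,rmD), carry(b1,left), free(right), robot_in(rmD)}

== RESULT ==
["ball_in(b5,rmD)", "carry(b1,left)", "free(right)", "robot_in(rmD)"]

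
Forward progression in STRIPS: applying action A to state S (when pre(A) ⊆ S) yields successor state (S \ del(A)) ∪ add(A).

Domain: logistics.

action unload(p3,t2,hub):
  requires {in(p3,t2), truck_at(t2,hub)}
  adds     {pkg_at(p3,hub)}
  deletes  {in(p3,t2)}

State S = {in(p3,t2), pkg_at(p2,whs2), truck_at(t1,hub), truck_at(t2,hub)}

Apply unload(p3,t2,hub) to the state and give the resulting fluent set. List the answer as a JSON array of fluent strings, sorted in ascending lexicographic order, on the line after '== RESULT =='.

Progress:
  pre ⊆ S: {in(p3,t2), truck_at(t2,hub)} ⊆ S  — applicable
  S \ del = {pkg_at(p2,whs2), truck_at(t1,hub), truck_at(t2,hub)}
  ∪ add   = {pkg_at(p2,whs2), pkg_at(p3,hub), truck_at(t1,hub), truck_at(t2,hub)}

== RESULT ==
["pkg_at(p2,whs2)", "pkg_at(p3,hub)", "truck_at(t1,hub)", "truck_at(t2,hub)"]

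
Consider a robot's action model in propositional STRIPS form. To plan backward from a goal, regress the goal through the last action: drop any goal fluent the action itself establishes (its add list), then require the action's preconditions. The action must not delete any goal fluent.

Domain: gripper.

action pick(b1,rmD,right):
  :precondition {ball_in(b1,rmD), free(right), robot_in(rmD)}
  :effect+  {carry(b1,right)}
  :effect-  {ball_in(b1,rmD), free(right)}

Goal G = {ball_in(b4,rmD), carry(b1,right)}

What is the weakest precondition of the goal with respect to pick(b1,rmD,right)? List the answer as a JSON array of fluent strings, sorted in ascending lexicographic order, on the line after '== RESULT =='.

Regress:
  G ∩ del = {}  (empty — regression defined)
  G \ add = {ball_in(b4,rmD), carry(b1,right)} \ {carry(b1,right)} = {ball_in(b4,rmD)}
  ∪ pre   = {ball_in(b4,rmD)} ∪ {ball_in(b1,rmD), free(right), robot_in(rmD)}
          = {ball_in(b1,rmD), ball_in(b4,rmD), free(right), robot_in(rmD)}

== RESULT ==
["ball_in(b1,rmD)", "ball_in(b4,rmD)", "free(right)", "robot_in(rmD)"]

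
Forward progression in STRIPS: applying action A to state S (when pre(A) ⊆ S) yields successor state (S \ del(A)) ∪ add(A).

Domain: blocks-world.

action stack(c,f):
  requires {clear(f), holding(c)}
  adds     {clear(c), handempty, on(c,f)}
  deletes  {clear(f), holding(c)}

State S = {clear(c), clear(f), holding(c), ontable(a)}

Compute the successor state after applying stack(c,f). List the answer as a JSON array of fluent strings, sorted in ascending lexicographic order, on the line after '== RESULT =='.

Progress:
  pre ⊆ S: {clear(f), holding(c)} ⊆ S  — applicable
  S \ del = {clear(c), ontable(a)}
  ∪ add   = {clear(c), handempty, on(c,f), ontable(a)}

== RESULT ==
["clear(c)", "handempty", "on(c,f)", "ontable(a)"]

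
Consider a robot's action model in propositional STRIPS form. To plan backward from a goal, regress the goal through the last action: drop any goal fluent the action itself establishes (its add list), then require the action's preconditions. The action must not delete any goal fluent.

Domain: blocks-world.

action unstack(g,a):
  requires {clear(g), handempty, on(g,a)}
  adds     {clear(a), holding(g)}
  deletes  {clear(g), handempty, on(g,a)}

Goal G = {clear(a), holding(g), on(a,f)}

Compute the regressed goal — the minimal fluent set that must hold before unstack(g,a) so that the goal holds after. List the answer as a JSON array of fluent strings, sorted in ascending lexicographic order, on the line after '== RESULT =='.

Compute (G \ add) ∪ pre:
  G ∩ del = {}  (empty — regression defined)
  G \ add = {clear(a), holding(g), on(a,f)} \ {clear(a), holding(g)} = {on(a,f)}
  ∪ pre   = {on(a,f)} ∪ {clear(g), handempty, on(g,a)}
          = {clear(g), handempty, on(a,f), on(g,a)}

== RESULT ==
["clear(g)", "handempty", "on(a,f)", "on(g,a)"]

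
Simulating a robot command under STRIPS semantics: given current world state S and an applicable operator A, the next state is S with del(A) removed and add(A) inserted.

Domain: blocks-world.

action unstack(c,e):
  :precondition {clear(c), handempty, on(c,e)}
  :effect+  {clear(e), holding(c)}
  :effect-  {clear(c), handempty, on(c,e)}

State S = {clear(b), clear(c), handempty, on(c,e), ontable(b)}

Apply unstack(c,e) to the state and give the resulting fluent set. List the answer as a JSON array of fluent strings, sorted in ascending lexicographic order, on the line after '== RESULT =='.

Progress:
  pre ⊆ S: {clear(c), handempty, on(c,e)} ⊆ S  — applicable
  S \ del = {clear(b), ontable(b)}
  ∪ add   = {clear(b), clear(e), holding(c), ontable(b)}

== RESULT ==
["clear(b)", "clear(e)", "holding(c)", "ontable(b)"]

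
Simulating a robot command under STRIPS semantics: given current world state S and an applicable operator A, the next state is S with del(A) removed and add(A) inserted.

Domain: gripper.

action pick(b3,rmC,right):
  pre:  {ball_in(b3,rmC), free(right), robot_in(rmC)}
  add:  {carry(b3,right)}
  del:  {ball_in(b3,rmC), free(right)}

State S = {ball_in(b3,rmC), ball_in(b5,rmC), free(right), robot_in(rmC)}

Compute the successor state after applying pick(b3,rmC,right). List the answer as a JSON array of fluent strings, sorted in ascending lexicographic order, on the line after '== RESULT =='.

Compute (S \ del) ∪ add:
  pre ⊆ S: {ball_in(b3,rmC), free(right), robot_in(rmC)} ⊆ S  — applicable
  S \ del = {ball_in(b5,rmC), robot_in(rmC)}
  ∪ add   = {ball_in(b5,rmC), carry(b3,right), robot_in(rmC)}

== RESULT ==
["ball_in(b5,rmC)", "carry(b3,right)", "robot_in(rmC)"]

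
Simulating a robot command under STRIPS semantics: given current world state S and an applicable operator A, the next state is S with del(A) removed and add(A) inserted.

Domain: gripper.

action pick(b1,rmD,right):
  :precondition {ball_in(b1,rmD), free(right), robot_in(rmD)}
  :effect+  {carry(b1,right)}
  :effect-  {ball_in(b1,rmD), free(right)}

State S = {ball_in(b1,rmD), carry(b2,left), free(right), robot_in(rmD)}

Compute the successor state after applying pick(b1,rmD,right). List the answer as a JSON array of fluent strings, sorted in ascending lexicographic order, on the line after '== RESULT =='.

Progress:
  pre ⊆ S: {ball_in(b1,rmD), free(right), robot_in(rmD)} ⊆ S  — applicable
  S \ del = {carry(b2,left), robot_in(rmD)}
  ∪ add   = {carry(b1,right), carry(b2,left), robot_in(rmD)}

== RESULT ==
["carry(b1,right)", "carry(b2,left)", "robot_in(rmD)"]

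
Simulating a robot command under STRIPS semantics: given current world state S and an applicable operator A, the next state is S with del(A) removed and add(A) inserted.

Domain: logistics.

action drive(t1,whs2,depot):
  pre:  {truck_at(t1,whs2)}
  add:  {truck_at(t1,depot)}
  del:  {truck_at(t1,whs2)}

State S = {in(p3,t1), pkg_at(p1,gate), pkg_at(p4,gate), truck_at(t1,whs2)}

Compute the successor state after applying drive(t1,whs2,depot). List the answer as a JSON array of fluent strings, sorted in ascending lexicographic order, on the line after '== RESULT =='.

Progress:
  pre ⊆ S: {truck_at(t1,whs2)} ⊆ S  — applicable
  S \ del = {in(p3,t1), pkg_at(p1,gate), pkg_at(p4,gate)}
  ∪ add   = {in(p3,t1), pkg_at(p1,gate), pkg_at(p4,gate), truck_at(t1,depot)}

== RESULT ==
["in(p3,t1)", "pkg_at(p1,gate)", "pkg_at(p4,gate)", "truck_at(t1,depot)"]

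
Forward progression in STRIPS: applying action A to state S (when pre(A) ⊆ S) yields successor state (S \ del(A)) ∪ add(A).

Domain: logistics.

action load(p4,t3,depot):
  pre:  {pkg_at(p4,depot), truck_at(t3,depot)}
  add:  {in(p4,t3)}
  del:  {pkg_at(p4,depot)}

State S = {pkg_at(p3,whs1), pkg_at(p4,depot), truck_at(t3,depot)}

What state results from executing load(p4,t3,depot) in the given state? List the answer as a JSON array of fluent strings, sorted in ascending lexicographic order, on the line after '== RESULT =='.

Compute (S \ del) ∪ add:
  pre ⊆ S: {pkg_at(p4,depot), truck_at(t3,depot)} ⊆ S  — applicable
  S \ del = {pkg_at(p3,whs1), truck_at(t3,depot)}
  ∪ add   = {in(p4,t3), pkg_at(p3,whs1), truck_at(t3,depot)}

== RESULT ==
["in(p4,t3)", "pkg_at(p3,whs1)", "truck_at(t3,depot)"]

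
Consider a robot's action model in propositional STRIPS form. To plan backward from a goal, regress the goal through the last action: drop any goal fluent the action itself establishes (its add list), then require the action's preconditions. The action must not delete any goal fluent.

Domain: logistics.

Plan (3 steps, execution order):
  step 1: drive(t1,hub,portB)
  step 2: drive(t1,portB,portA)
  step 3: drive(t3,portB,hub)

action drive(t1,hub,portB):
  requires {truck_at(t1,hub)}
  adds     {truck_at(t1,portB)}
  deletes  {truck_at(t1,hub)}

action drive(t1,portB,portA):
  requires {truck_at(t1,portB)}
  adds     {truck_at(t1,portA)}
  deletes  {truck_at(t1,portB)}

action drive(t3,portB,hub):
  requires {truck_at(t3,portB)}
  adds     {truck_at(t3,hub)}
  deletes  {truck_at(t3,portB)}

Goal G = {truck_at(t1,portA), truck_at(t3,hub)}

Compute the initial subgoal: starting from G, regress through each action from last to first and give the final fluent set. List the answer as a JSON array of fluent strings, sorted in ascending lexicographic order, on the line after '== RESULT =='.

Work backward from the goal:
  through step 3 (drive(t3,portB,hub)): drop {truck_at(t3,hub)}, keep {truck_at(t1,portA)}, require {truck_at(t3,portB)}
    → {truck_at(t1,portA), truck_at(t3,portB)}
  through step 2 (drive(t1,portB,portA)): drop {truck_at(t1,portA)}, keep {truck_at(t3,portB)}, require {truck_at(t1,portB)}
    → {truck_at(t1,portB), truck_at(t3,portB)}
  through step 1 (drive(t1,hub,portB)): drop {truck_at(t1,portB)}, keep {truck_at(t3,portB)}, require {truck_at(t1,hub)}
    → {truck_at(t1,hub), truck_at(t3,portB)}

== RESULT ==
["truck_at(t1,hub)", "truck_at(t3,portB)"]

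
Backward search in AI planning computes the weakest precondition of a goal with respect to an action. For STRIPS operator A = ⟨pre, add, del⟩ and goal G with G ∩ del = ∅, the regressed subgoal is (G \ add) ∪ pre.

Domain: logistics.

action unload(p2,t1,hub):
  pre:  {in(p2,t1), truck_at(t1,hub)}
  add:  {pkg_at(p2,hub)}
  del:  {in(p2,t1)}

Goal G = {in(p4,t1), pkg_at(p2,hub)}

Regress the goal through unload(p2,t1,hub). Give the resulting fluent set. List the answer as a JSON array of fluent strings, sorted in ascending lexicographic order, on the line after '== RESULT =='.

Compute (G \ add) ∪ pre:
  G ∩ del = {}  (empty — regression defined)
  G \ add = {in(p4,t1), pkg_at(p2,hub)} \ {pkg_at(p2,hub)} = {in(p4,t1)}
  ∪ pre   = {in(p4,t1)} ∪ {in(p2,t1), truck_at(t1,hub)}
          = {in(p2,t1), in(p4,t1), truck_at(t1,hub)}

== RESULT ==
["in(p2,t1)", "in(p4,t1)", "truck_at(t1,hub)"]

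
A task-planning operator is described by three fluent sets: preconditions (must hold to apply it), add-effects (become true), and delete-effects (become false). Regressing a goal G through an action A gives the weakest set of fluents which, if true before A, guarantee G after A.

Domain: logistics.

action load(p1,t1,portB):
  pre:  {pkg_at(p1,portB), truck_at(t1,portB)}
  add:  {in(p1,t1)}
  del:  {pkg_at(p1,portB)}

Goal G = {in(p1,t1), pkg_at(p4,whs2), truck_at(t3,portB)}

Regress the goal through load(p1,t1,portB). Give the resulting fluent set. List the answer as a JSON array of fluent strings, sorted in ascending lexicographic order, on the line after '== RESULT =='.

Regress:
  G ∩ del = {}  (empty — regression defined)
  G \ add = {in(p1,t1), pkg_at(p4,whs2), truck_at(t3,portB)} \ {in(p1,t1)} = {pkg_at(p4,whs2), truck_at(t3,portB)}
  ∪ pre   = {pkg_at(p4,whs2), truck_at(t3,portB)} ∪ {pkg_at(p1,portB), truck_at(t1,portB)}
          = {pkg_at(p1,portB), pkg_at(p4,whs2), truck_at(t1,portB), truck_at(t3,portB)}

== RESULT ==
["pkg_at(p1,portB)", "pkg_at(p4,whs2)", "truck_at(t1,portB)", "truck_at(t3,portB)"]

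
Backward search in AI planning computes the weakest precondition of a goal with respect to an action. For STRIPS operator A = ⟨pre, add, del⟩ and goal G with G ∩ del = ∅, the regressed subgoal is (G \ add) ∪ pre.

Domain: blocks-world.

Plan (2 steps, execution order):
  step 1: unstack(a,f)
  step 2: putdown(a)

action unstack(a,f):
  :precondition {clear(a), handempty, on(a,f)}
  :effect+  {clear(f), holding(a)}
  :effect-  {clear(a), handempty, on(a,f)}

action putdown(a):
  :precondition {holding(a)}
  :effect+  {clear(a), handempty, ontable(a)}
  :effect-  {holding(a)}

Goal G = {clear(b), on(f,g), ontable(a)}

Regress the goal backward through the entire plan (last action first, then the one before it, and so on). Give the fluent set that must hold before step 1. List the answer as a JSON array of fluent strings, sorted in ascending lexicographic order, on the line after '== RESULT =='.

Regress step by step:
  through step 2 (putdown(a)): drop {ontable(a)}, keep {clear(b), on(f,g)}, require {holding(a)}
    → {clear(b), holding(a), on(f,g)}
  through step 1 (unstack(a,f)): drop {holding(a)}, keep {clear(b), on(f,g)}, require {clear(a), handempty, on(a,f)}
    → {clear(a), clear(b), handempty, on(a,f), on(f,g)}

== RESULT ==
["clear(a)", "clear(b)", "handempty", "on(a,f)", "on(f,g)"]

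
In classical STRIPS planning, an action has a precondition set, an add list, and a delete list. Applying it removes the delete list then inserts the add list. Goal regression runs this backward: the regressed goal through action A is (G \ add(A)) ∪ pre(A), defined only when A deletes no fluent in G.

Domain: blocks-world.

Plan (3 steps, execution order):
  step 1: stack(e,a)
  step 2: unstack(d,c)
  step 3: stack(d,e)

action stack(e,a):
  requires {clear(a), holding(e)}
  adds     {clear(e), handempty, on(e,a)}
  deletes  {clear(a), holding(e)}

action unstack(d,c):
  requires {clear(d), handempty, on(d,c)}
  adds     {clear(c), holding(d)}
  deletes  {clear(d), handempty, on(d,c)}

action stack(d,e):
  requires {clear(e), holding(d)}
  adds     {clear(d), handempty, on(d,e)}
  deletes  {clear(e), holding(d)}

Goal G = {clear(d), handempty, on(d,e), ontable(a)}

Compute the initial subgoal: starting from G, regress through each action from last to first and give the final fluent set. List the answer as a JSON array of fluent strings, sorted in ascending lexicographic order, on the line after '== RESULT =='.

Regress step by step:
  through step 3 (stack(d,e)): drop {clear(d), handempty, on(d,e)}, keep {ontable(a)}, require {clear(e), holding(d)}
    → {clear(e), holding(d), ontable(a)}
  through step 2 (unstack(d,c)): drop {holding(d)}, keep {clear(e), ontable(a)}, require {clear(d), handempty, on(d,c)}
    → {clear(d), clear(e), handempty, on(d,c), ontable(a)}
  through step 1 (stack(e,a)): drop {clear(e), handempty}, keep {clear(d), on(d,c), ontable(a)}, require {clear(a), holding(e)}
    → {clear(a), clear(d), holding(e), on(d,c), ontable(a)}

== RESULT ==
["clear(a)", "clear(d)", "holding(e)", "on(d,c)", "ontable(a)"]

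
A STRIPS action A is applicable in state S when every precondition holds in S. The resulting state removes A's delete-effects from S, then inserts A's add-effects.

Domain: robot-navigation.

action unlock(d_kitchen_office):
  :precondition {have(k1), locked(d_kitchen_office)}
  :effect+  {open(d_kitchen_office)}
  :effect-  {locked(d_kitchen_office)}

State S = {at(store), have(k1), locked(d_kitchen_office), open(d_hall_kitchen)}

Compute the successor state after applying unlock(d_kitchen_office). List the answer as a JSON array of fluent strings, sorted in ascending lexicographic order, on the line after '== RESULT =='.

Compute (S \ del) ∪ add:
  pre ⊆ S: {have(k1), locked(d_kitchen_office)} ⊆ S  — applicable
  S \ del = {at(store), have(k1), open(d_hall_kitchen)}
  ∪ add   = {at(store), have(k1), open(d_hall_kitchen), open(d_kitchen_office)}

== RESULT ==
["at(store)", "have(k1)", "open(d_hall_kitchen)", "open(d_kitchen_office)"]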